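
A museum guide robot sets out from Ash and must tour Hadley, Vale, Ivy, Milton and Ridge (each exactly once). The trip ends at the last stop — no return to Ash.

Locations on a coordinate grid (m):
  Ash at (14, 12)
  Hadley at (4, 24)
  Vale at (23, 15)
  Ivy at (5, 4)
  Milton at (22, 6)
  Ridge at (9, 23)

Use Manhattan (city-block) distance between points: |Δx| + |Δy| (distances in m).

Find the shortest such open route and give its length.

There are 5! = 120 possible orderings.
Ash→Hadley→Vale→Ivy→Milton→Ridge: 22+28+29+19+30 = 128
Ash→Hadley→Vale→Ivy→Ridge→Milton: 22+28+29+23+30 = 132
Ash→Hadley→Vale→Milton→Ivy→Ridge: 22+28+10+19+23 = 102
Ash→Hadley→Vale→Milton→Ridge→Ivy: 22+28+10+30+23 = 113
Ash→Hadley→Vale→Ridge→Ivy→Milton: 22+28+22+23+19 = 114
Ash→Hadley→Vale→Ridge→Milton→Ivy: 22+28+22+30+19 = 121
Ash→Hadley→Ivy→Vale→Milton→Ridge: 22+21+29+10+30 = 112
Ash→Hadley→Ivy→Vale→Ridge→Milton: 22+21+29+22+30 = 124
Ash→Hadley→Ivy→Milton→Vale→Ridge: 22+21+19+10+22 = 94
Ash→Hadley→Ivy→Milton→Ridge→Vale: 22+21+19+30+22 = 114
Ash→Hadley→Ivy→Ridge→Vale→Milton: 22+21+23+22+10 = 98
Ash→Hadley→Ivy→Ridge→Milton→Vale: 22+21+23+30+10 = 106
Ash→Hadley→Milton→Vale→Ivy→Ridge: 22+36+10+29+23 = 120
Ash→Hadley→Milton→Vale→Ridge→Ivy: 22+36+10+22+23 = 113
… (106 more)
Ash→Vale→Milton→Ivy→Hadley→Ridge: 12+10+19+21+6 = 68  ← best
The minimum is 68.
One shortest path: Ash → Vale → Milton → Ivy → Hadley → Ridge.

68 m — the minimum one-way total.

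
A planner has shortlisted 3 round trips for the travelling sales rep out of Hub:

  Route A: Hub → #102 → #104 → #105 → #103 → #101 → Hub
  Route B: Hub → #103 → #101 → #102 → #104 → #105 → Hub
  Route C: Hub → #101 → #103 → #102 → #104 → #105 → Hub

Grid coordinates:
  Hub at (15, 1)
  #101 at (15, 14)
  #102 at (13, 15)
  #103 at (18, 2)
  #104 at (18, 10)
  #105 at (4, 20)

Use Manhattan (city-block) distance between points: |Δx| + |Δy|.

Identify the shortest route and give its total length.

86 — Route B is the shortest.

Route A: 16 + 10 + 24 + 32 + 15 + 13 = 110
Route B: 4 + 15 + 3 + 10 + 24 + 30 = 86
Route C: 13 + 15 + 18 + 10 + 24 + 30 = 110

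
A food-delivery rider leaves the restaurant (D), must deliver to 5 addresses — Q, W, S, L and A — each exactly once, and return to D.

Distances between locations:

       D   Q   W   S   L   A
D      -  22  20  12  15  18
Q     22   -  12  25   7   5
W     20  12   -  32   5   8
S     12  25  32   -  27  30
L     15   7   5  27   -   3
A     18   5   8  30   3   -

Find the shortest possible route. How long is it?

70 — the shortest possible round trip.

With 5 stops there are 5!/2 = 60 distinct round trips (a route and its reverse cost the same).
D→Q→W→S→L→A→D: 22+12+32+27+3+18 = 114
D→Q→W→S→A→L→D: 22+12+32+30+3+15 = 114
D→Q→W→L→S→A→D: 22+12+5+27+30+18 = 114
D→Q→W→L→A→S→D: 22+12+5+3+30+12 = 84
D→Q→W→A→S→L→D: 22+12+8+30+27+15 = 114
D→Q→W→A→L→S→D: 22+12+8+3+27+12 = 84
D→Q→S→W→L→A→D: 22+25+32+5+3+18 = 105
D→Q→S→W→A→L→D: 22+25+32+8+3+15 = 105
D→Q→S→L→W→A→D: 22+25+27+5+8+18 = 105
D→Q→S→L→A→W→D: 22+25+27+3+8+20 = 105
D→Q→S→A→W→L→D: 22+25+30+8+5+15 = 105
D→Q→S→A→L→W→D: 22+25+30+3+5+20 = 105
D→Q→L→W→S→A→D: 22+7+5+32+30+18 = 114
D→Q→L→W→A→S→D: 22+7+5+8+30+12 = 84
… (46 more)
D→W→L→A→Q→S→D: 20+5+3+5+25+12 = 70  ← best
The minimum is 70.
One optimal route: D → W → L → A → Q → S → D (or its reverse).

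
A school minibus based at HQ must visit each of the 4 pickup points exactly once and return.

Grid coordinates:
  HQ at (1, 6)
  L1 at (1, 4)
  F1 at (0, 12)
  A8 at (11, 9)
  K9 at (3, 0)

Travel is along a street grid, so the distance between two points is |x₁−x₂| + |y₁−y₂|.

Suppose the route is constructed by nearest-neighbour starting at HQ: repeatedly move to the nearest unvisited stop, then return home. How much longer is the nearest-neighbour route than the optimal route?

The nearest-neighbour route is 4 longer than optimal.

From HQ: L1=2, F1=7, K9=8, A8=13 → choose L1 (2).
From L1: K9=6, F1=9, A8=15 → choose K9 (6).
From K9: F1=15, A8=17 → choose F1 (15).
From F1: A8=14 → choose A8 (14).
NN route HQ → L1 → K9 → F1 → A8 → HQ costs 50.
Optimal: HQ → L1 → K9 → A8 → F1 → HQ costs 46 (by enumerating all 12 distinct tours).
Excess = 50 − 46 = 4.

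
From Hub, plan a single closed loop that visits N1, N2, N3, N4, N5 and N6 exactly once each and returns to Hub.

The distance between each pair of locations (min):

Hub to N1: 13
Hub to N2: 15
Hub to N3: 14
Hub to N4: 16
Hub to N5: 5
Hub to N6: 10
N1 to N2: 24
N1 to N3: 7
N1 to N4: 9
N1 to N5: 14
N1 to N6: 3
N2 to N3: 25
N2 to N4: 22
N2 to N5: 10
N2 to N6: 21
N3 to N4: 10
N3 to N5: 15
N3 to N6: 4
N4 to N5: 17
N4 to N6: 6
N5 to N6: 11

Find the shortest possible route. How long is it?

With 6 stops there are 6!/2 = 360 distinct round trips (a route and its reverse cost the same).
Hub - N1 - N2 - N3 - N4 - N5 - N6 - Hub: 13+24+25+10+17+11+10 = 110
Hub - N1 - N2 - N3 - N4 - N6 - N5 - Hub: 13+24+25+10+6+11+5 = 94
Hub - N1 - N2 - N3 - N5 - N4 - N6 - Hub: 13+24+25+15+17+6+10 = 110
Hub - N1 - N2 - N3 - N5 - N6 - N4 - Hub: 13+24+25+15+11+6+16 = 110
Hub - N1 - N2 - N3 - N6 - N4 - N5 - Hub: 13+24+25+4+6+17+5 = 94
Hub - N1 - N2 - N3 - N6 - N5 - N4 - Hub: 13+24+25+4+11+17+16 = 110
Hub - N1 - N2 - N4 - N3 - N5 - N6 - Hub: 13+24+22+10+15+11+10 = 105
Hub - N1 - N2 - N4 - N3 - N6 - N5 - Hub: 13+24+22+10+4+11+5 = 89
… (352 more)
Hub - N1 - N3 - N6 - N4 - N2 - N5 - Hub: 13+7+4+6+22+10+5 = 67  ← best
The minimum is 67.
One optimal route: Hub → N1 → N3 → N6 → N4 → N2 → N5 → Hub (or its reverse).

Minimum total distance: 67 min.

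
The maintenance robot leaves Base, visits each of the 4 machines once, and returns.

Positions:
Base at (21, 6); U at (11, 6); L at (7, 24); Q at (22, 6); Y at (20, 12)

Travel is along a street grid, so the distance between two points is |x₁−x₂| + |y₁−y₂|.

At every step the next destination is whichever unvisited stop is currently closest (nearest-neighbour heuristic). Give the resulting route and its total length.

Total distance 78 via the nearest-neighbour route Base → Q → Y → U → L → Base.

From Base: distances to unvisited — Q=1, Y=7, U=10, L=32. Nearest is Q (1).
From Q: distances to unvisited — Y=8, U=11, L=33. Nearest is Y (8).
From Y: distances to unvisited — U=15, L=25. Nearest is U (15).
From U: distances to unvisited — L=22. Nearest is L (22).
Return L→Base: 32.
Total = 1 + 8 + 15 + 22 + 32 = 78.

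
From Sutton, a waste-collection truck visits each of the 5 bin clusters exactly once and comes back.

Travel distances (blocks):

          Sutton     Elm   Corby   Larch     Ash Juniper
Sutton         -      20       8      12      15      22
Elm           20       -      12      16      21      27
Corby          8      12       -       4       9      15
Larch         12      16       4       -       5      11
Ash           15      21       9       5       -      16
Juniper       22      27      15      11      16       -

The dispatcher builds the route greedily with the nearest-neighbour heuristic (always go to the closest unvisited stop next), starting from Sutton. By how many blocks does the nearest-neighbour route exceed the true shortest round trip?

Sutton: Corby=8, Larch=12, Ash=15, Elm=20, Juniper=22 ⇒ Corby
Corby: Larch=4, Ash=9, Elm=12, Juniper=15 ⇒ Larch
Larch: Ash=5, Juniper=11, Elm=16 ⇒ Ash
Ash: Juniper=16, Elm=21 ⇒ Juniper
Juniper: Elm=27 ⇒ Elm
NN route Sutton → Corby → Larch → Ash → Juniper → Elm → Sutton costs 80.
Optimal: Sutton → Elm → Corby → Larch → Juniper → Ash → Sutton costs 78 (by enumerating all 60 distinct tours).
Excess = 80 − 78 = 2.

2 blocks longer than the optimal tour.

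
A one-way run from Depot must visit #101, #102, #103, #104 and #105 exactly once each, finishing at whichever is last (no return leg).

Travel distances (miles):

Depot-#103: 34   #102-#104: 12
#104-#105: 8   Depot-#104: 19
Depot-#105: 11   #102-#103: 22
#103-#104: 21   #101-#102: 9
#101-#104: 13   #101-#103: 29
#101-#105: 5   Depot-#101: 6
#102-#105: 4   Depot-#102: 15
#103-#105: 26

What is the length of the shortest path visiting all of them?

Shortest open route: 48 miles.

There are 5! = 120 possible orderings.
Depot→#101→#102→#103→#104→#105: 6+9+22+21+8 = 66
Depot→#101→#102→#103→#105→#104: 6+9+22+26+8 = 71
Depot→#101→#102→#104→#103→#105: 6+9+12+21+26 = 74
Depot→#101→#102→#104→#105→#103: 6+9+12+8+26 = 61
Depot→#101→#102→#105→#103→#104: 6+9+4+26+21 = 66
Depot→#101→#102→#105→#104→#103: 6+9+4+8+21 = 48
Depot→#101→#103→#102→#104→#105: 6+29+22+12+8 = 77
Depot→#101→#103→#102→#105→#104: 6+29+22+4+8 = 69
Depot→#101→#103→#104→#102→#105: 6+29+21+12+4 = 72
Depot→#101→#103→#104→#105→#102: 6+29+21+8+4 = 68
Depot→#101→#103→#105→#102→#104: 6+29+26+4+12 = 77
Depot→#101→#103→#105→#104→#102: 6+29+26+8+12 = 81
Depot→#101→#104→#102→#103→#105: 6+13+12+22+26 = 79
Depot→#101→#104→#102→#105→#103: 6+13+12+4+26 = 61
… (106 more)
The minimum is 48.
One shortest path: Depot → #101 → #102 → #105 → #104 → #103.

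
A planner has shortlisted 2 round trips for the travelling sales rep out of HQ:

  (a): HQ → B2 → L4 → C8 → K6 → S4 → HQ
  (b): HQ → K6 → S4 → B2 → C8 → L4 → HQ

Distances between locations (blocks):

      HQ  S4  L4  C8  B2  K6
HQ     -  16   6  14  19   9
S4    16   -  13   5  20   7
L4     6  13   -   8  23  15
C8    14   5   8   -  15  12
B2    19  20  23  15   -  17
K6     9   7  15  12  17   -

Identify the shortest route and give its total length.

(a): 19 + 23 + 8 + 12 + 7 + 16 = 85
(b): 9 + 7 + 20 + 15 + 8 + 6 = 65

Shortest is (b), total 65 blocks.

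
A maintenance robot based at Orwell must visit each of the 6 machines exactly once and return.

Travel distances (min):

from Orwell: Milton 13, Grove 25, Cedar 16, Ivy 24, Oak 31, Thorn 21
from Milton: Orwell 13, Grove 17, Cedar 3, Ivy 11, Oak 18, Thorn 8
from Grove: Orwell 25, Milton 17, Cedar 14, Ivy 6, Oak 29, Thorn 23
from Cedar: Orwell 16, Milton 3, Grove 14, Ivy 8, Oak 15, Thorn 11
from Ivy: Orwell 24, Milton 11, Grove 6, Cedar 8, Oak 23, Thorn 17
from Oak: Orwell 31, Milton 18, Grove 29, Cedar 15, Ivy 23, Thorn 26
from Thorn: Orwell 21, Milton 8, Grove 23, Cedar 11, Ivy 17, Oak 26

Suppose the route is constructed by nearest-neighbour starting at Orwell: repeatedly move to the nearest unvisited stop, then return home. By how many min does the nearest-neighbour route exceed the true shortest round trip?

Excess over optimum: 9 min.

Orwell: Milton=13, Cedar=16, Thorn=21, Ivy=24, Grove=25, Oak=31 ⇒ Milton
Milton: Cedar=3, Thorn=8, Ivy=11, Grove=17, Oak=18 ⇒ Cedar
Cedar: Ivy=8, Thorn=11, Grove=14, Oak=15 ⇒ Ivy
Ivy: Grove=6, Thorn=17, Oak=23 ⇒ Grove
Grove: Thorn=23, Oak=29 ⇒ Thorn
Thorn: Oak=26 ⇒ Oak
NN route Orwell → Milton → Cedar → Ivy → Grove → Thorn → Oak → Orwell costs 110.
Optimal: Orwell → Milton → Thorn → Cedar → Oak → Ivy → Grove → Orwell costs 101 (by enumerating all 360 distinct tours).
Excess = 110 − 101 = 9.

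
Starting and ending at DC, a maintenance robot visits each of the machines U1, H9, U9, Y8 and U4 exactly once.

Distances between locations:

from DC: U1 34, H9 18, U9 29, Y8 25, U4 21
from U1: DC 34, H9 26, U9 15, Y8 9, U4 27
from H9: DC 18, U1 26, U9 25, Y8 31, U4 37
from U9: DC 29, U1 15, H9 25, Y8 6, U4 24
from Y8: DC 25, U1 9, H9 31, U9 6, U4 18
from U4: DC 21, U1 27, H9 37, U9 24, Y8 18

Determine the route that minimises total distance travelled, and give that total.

Shortest round trip = 104.

With 5 stops there are 5!/2 = 60 distinct round trips (a route and its reverse cost the same).
DC → U1 → H9 → U9 → Y8 → U4 → DC: 34+26+25+6+18+21 = 130
DC → U1 → H9 → U9 → U4 → Y8 → DC: 34+26+25+24+18+25 = 152
DC → U1 → H9 → Y8 → U9 → U4 → DC: 34+26+31+6+24+21 = 142
DC → U1 → H9 → Y8 → U4 → U9 → DC: 34+26+31+18+24+29 = 162
DC → U1 → H9 → U4 → U9 → Y8 → DC: 34+26+37+24+6+25 = 152
DC → U1 → H9 → U4 → Y8 → U9 → DC: 34+26+37+18+6+29 = 150
DC → U1 → U9 → H9 → Y8 → U4 → DC: 34+15+25+31+18+21 = 144
DC → U1 → U9 → H9 → U4 → Y8 → DC: 34+15+25+37+18+25 = 154
DC → U1 → U9 → Y8 → H9 → U4 → DC: 34+15+6+31+37+21 = 144
DC → U1 → U9 → Y8 → U4 → H9 → DC: 34+15+6+18+37+18 = 128
DC → U1 → U9 → U4 → H9 → Y8 → DC: 34+15+24+37+31+25 = 166
DC → U1 → U9 → U4 → Y8 → H9 → DC: 34+15+24+18+31+18 = 140
DC → U1 → Y8 → H9 → U9 → U4 → DC: 34+9+31+25+24+21 = 144
DC → U1 → Y8 → H9 → U4 → U9 → DC: 34+9+31+37+24+29 = 164
… (46 more)
DC → H9 → U1 → U9 → Y8 → U4 → DC: 18+26+15+6+18+21 = 104  ← best
The minimum is 104.
One optimal route: DC → H9 → U1 → U9 → Y8 → U4 → DC (or its reverse).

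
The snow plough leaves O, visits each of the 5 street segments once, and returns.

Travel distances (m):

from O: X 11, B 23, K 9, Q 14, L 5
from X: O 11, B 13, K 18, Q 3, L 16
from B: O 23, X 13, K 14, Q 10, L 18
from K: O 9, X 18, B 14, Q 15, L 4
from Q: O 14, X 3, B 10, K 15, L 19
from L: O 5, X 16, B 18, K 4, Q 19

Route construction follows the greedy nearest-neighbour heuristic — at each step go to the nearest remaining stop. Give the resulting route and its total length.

Nearest-neighbour total = 47 m; route O → L → K → B → Q → X → O.

At O the remaining stops are L 5, K 9, X 11, Q 14, B 23; go to L.
At L the remaining stops are K 4, X 16, B 18, Q 19; go to K.
At K the remaining stops are B 14, Q 15, X 18; go to B.
At B the remaining stops are Q 10, X 13; go to Q.
At Q the remaining stops are X 3; go to X.
Return X→O: 11.
Total = 5 + 4 + 14 + 10 + 3 + 11 = 47.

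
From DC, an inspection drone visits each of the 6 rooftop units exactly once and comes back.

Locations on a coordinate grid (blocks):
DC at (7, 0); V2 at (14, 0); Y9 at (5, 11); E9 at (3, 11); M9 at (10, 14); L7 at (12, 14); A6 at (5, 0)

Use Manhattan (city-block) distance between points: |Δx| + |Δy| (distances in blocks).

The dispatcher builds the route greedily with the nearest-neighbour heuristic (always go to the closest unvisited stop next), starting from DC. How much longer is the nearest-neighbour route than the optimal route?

DC: A6=2, V2=7, Y9=13, E9=15, M9=17, L7=19 ⇒ A6
A6: V2=9, Y9=11, E9=13, M9=19, L7=21 ⇒ V2
V2: L7=16, M9=18, Y9=20, E9=22 ⇒ L7
L7: M9=2, Y9=10, E9=12 ⇒ M9
M9: Y9=8, E9=10 ⇒ Y9
Y9: E9=2 ⇒ E9
NN route DC → A6 → V2 → L7 → M9 → Y9 → E9 → DC costs 54.
Optimal: DC → V2 → L7 → M9 → Y9 → E9 → A6 → DC costs 50 (by enumerating all 360 distinct tours).
Excess = 54 − 50 = 4.

4 blocks longer than the optimal tour.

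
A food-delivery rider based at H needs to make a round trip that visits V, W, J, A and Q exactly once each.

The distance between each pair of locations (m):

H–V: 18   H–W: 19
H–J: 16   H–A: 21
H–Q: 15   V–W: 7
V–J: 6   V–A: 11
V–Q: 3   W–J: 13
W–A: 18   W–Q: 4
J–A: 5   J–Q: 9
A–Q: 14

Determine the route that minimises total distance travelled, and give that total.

Shortest round trip = 58 m.

H→V→W→J→A→Q→H: 18+7+13+5+14+15 = 72
H→V→W→J→Q→A→H: 18+7+13+9+14+21 = 82
H→V→W→A→J→Q→H: 18+7+18+5+9+15 = 72
H→V→W→A→Q→J→H: 18+7+18+14+9+16 = 82
H→V→W→Q→J→A→H: 18+7+4+9+5+21 = 64
H→V→W→Q→A→J→H: 18+7+4+14+5+16 = 64
H→V→J→W→A→Q→H: 18+6+13+18+14+15 = 84
H→V→J→W→Q→A→H: 18+6+13+4+14+21 = 76
H→V→J→A→W→Q→H: 18+6+5+18+4+15 = 66
H→V→J→A→Q→W→H: 18+6+5+14+4+19 = 66
H→V→J→Q→W→A→H: 18+6+9+4+18+21 = 76
H→V→J→Q→A→W→H: 18+6+9+14+18+19 = 84
H→V→A→W→J→Q→H: 18+11+18+13+9+15 = 84
H→V→A→W→Q→J→H: 18+11+18+4+9+16 = 76
… (46 more)
H→W→Q→V→J→A→H: 19+4+3+6+5+21 = 58  ← best
The minimum is 58.
One optimal route: H → W → Q → V → J → A → H (or its reverse).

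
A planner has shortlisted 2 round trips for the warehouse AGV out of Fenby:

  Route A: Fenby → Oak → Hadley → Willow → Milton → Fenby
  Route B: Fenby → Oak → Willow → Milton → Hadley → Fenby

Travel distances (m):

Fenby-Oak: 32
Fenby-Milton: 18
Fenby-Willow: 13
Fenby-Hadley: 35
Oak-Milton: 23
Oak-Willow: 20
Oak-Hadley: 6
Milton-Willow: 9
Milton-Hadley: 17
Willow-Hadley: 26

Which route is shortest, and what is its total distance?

91 m — Route A is the shortest.

Route A: 32 + 6 + 26 + 9 + 18 = 91
Route B: 32 + 20 + 9 + 17 + 35 = 113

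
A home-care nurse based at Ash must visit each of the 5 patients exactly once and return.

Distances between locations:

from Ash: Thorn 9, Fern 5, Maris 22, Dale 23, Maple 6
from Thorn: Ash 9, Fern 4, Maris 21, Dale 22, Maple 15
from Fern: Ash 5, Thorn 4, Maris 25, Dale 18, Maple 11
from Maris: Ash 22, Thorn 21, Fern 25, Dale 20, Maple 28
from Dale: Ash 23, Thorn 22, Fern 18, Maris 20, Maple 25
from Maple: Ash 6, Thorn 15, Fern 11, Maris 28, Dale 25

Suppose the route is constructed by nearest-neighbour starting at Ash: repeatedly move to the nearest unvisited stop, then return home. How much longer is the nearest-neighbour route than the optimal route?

Excess over optimum: 10.

From Ash: Fern=5, Maple=6, Thorn=9, Maris=22, Dale=23 → choose Fern (5).
From Fern: Thorn=4, Maple=11, Dale=18, Maris=25 → choose Thorn (4).
From Thorn: Maple=15, Maris=21, Dale=22 → choose Maple (15).
From Maple: Dale=25, Maris=28 → choose Dale (25).
From Dale: Maris=20 → choose Maris (20).
NN route Ash → Fern → Thorn → Maple → Dale → Maris → Ash costs 91.
Optimal: Ash → Fern → Thorn → Maris → Dale → Maple → Ash costs 81 (by enumerating all 60 distinct tours).
Excess = 91 − 81 = 10.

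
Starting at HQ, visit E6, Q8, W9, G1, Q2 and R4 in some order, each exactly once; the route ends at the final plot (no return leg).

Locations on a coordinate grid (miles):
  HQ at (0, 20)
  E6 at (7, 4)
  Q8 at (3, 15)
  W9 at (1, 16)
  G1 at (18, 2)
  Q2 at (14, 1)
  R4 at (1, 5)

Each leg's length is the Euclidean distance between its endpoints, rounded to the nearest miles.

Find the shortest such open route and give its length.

34 miles — the minimum one-way total.

There are 6! = 720 possible orderings.
HQ - E6 - Q8 - W9 - G1 - Q2 - R4: 17+12+2+22+4+14 = 71
HQ - E6 - Q8 - W9 - G1 - R4 - Q2: 17+12+2+22+17+14 = 84
HQ - E6 - Q8 - W9 - Q2 - G1 - R4: 17+12+2+20+4+17 = 72
HQ - E6 - Q8 - W9 - Q2 - R4 - G1: 17+12+2+20+14+17 = 82
HQ - E6 - Q8 - W9 - R4 - G1 - Q2: 17+12+2+11+17+4 = 63
HQ - E6 - Q8 - W9 - R4 - Q2 - G1: 17+12+2+11+14+4 = 60
HQ - E6 - Q8 - G1 - W9 - Q2 - R4: 17+12+20+22+20+14 = 105
HQ - E6 - Q8 - G1 - W9 - R4 - Q2: 17+12+20+22+11+14 = 96
… (712 more)
HQ - W9 - Q8 - R4 - E6 - Q2 - G1: 4+2+10+6+8+4 = 34  ← best
The minimum is 34.
One shortest path: HQ → W9 → Q8 → R4 → E6 → Q2 → G1.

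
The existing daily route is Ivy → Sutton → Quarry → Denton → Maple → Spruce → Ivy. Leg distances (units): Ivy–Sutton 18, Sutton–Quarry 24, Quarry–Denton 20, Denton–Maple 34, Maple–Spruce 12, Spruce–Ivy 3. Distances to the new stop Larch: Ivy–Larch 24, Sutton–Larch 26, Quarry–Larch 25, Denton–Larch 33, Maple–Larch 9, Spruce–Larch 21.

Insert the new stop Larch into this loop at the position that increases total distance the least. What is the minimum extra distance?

Adding 8 by placing Larch on the Denton–Maple leg.

Insertion cost between consecutive stops i–j is d(i,Larch) + d(Larch,j) − d(i,j):
  between Ivy and Sutton: 24 + 26 − 18 = 32
  between Sutton and Quarry: 26 + 25 − 24 = 27
  between Quarry and Denton: 25 + 33 − 20 = 38
  between Denton and Maple: 33 + 9 − 34 = 8
  between Maple and Spruce: 9 + 21 − 12 = 18
  between Spruce and Ivy: 21 + 24 − 3 = 42
Cheapest insertion is between Denton and Maple, adding 8.
New total = 111 + 8 = 119.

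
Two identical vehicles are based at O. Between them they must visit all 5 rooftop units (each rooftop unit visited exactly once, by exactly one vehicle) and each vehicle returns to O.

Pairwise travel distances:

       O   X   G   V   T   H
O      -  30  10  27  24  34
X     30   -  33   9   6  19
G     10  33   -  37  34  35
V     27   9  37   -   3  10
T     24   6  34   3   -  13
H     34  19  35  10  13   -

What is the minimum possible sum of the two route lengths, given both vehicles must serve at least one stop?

Check every non-empty split of the stops between the two vehicles; for each half take its own optimal tour:
  {X} + {G, V, T, H}: 60 + 82 = 142
  {G} + {X, V, T, H}: 20 + 83 = 103
  {X, G} + {V, T, H}: 73 + 71 = 144
  {V} + {X, G, T, H}: 54 + 94 = 148
  {X, V} + {G, T, H}: 66 + 82 = 148
  {G, V} + {X, T, H}: 74 + 83 = 157
  … (15 splits in total)
Best: vehicle 1 O → G → O = 20; vehicle 2 O → X → T → V → H → O = 83; combined 103.

103 — the smallest possible combined total.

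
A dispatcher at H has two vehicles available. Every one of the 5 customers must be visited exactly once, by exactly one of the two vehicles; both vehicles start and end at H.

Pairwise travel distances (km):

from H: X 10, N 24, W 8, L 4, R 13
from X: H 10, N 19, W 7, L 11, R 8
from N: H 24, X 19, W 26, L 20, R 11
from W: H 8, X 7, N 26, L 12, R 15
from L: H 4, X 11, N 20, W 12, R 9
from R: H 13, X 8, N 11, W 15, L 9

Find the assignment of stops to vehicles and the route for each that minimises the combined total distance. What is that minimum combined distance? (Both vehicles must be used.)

Minimum combined distance: 66 km.

There are 2^4 − 1 = 15 ways to divide the 5 stops into two non-empty groups. For each, the best each vehicle can do is its own shortest tour through its group:
  {X} + {N, W, L, R}: 20 + 58 = 78
  {N} + {X, W, L, R}: 48 + 36 = 84
  {X, N} + {W, L, R}: 53 + 36 = 89
  {W} + {X, N, L, R}: 16 + 53 = 69
  {X, W} + {N, L, R}: 25 + 48 = 73
  {N, W} + {X, L, R}: 58 + 31 = 89
  … (15 splits in total)
  {L} + {X, N, W, R}: 8 + 58 = 66  ← best
Best: vehicle 1 H → L → H = 8; vehicle 2 H → N → R → X → W → H = 58; combined 66.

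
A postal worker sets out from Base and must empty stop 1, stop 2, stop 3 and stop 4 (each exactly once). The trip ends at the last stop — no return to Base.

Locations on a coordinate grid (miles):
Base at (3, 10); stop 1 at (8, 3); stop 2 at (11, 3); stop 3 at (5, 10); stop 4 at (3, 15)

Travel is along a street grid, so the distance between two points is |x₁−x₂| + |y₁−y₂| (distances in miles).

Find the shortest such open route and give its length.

There are 4! = 24 possible orderings.
Base → stop 1 → stop 2 → stop 3 → stop 4: 12+3+13+7 = 35
Base → stop 1 → stop 2 → stop 4 → stop 3: 12+3+20+7 = 42
Base → stop 1 → stop 3 → stop 2 → stop 4: 12+10+13+20 = 55
Base → stop 1 → stop 3 → stop 4 → stop 2: 12+10+7+20 = 49
Base → stop 1 → stop 4 → stop 2 → stop 3: 12+17+20+13 = 62
Base → stop 1 → stop 4 → stop 3 → stop 2: 12+17+7+13 = 49
Base → stop 2 → stop 1 → stop 3 → stop 4: 15+3+10+7 = 35
Base → stop 2 → stop 1 → stop 4 → stop 3: 15+3+17+7 = 42
Base → stop 2 → stop 3 → stop 1 → stop 4: 15+13+10+17 = 55
Base → stop 2 → stop 3 → stop 4 → stop 1: 15+13+7+17 = 52
Base → stop 2 → stop 4 → stop 1 → stop 3: 15+20+17+10 = 62
Base → stop 2 → stop 4 → stop 3 → stop 1: 15+20+7+10 = 52
Base → stop 3 → stop 1 → stop 2 → stop 4: 2+10+3+20 = 35
Base → stop 3 → stop 1 → stop 4 → stop 2: 2+10+17+20 = 49
… (10 more)
Base → stop 4 → stop 3 → stop 1 → stop 2: 5+7+10+3 = 25  ← best
The minimum is 25.
One shortest path: Base → stop 4 → stop 3 → stop 1 → stop 2.

25 miles — the minimum one-way total.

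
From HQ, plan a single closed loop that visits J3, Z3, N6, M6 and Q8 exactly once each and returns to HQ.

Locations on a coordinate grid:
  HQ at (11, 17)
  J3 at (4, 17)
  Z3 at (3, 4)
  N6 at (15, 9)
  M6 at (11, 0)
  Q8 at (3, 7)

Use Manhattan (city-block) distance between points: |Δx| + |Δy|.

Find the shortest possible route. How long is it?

With 5 stops there are 5!/2 = 60 distinct round trips (a route and its reverse cost the same).
HQ → J3 → Z3 → N6 → M6 → Q8 → HQ: 7+14+17+13+15+18 = 84
HQ → J3 → Z3 → N6 → Q8 → M6 → HQ: 7+14+17+14+15+17 = 84
HQ → J3 → Z3 → M6 → N6 → Q8 → HQ: 7+14+12+13+14+18 = 78
HQ → J3 → Z3 → M6 → Q8 → N6 → HQ: 7+14+12+15+14+12 = 74
HQ → J3 → Z3 → Q8 → N6 → M6 → HQ: 7+14+3+14+13+17 = 68
HQ → J3 → Z3 → Q8 → M6 → N6 → HQ: 7+14+3+15+13+12 = 64
HQ → J3 → N6 → Z3 → M6 → Q8 → HQ: 7+19+17+12+15+18 = 88
HQ → J3 → N6 → Z3 → Q8 → M6 → HQ: 7+19+17+3+15+17 = 78
HQ → J3 → N6 → M6 → Z3 → Q8 → HQ: 7+19+13+12+3+18 = 72
HQ → J3 → N6 → M6 → Q8 → Z3 → HQ: 7+19+13+15+3+21 = 78
HQ → J3 → N6 → Q8 → Z3 → M6 → HQ: 7+19+14+3+12+17 = 72
HQ → J3 → N6 → Q8 → M6 → Z3 → HQ: 7+19+14+15+12+21 = 88
HQ → J3 → M6 → Z3 → N6 → Q8 → HQ: 7+24+12+17+14+18 = 92
HQ → J3 → M6 → Z3 → Q8 → N6 → HQ: 7+24+12+3+14+12 = 72
… (46 more)
HQ → J3 → Q8 → Z3 → M6 → N6 → HQ: 7+11+3+12+13+12 = 58  ← best
The minimum is 58.
One optimal route: HQ → J3 → Q8 → Z3 → M6 → N6 → HQ (or its reverse).

Shortest round trip = 58.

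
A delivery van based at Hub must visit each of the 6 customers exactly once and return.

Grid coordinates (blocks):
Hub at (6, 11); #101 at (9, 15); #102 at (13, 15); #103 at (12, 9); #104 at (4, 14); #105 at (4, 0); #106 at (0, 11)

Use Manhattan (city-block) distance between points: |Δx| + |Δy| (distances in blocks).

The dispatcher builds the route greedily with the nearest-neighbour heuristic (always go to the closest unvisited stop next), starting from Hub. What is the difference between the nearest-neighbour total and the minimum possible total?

From Hub: #104=5, #106=6, #101=7, #103=8, #102=11, #105=13 → choose #104 (5).
From #104: #101=6, #106=7, #102=10, #103=13, #105=14 → choose #101 (6).
From #101: #102=4, #103=9, #106=13, #105=20 → choose #102 (4).
From #102: #103=7, #106=17, #105=24 → choose #103 (7).
From #103: #106=14, #105=17 → choose #106 (14).
From #106: #105=15 → choose #105 (15).
NN route Hub → #104 → #101 → #102 → #103 → #106 → #105 → Hub costs 64.
Optimal: Hub → #103 → #102 → #101 → #104 → #105 → #106 → Hub costs 60 (by enumerating all 360 distinct tours).
Excess = 64 − 60 = 4.

4 blocks longer than the optimal tour.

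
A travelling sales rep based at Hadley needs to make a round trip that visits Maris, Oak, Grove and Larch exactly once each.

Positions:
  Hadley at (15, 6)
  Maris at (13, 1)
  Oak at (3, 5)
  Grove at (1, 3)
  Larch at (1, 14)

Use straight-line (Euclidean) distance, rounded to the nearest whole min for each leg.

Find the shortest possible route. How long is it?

Hadley → Maris → Oak → Grove → Larch → Hadley: 5+11+3+11+16 = 46
Hadley → Maris → Oak → Larch → Grove → Hadley: 5+11+9+11+14 = 50
Hadley → Maris → Grove → Oak → Larch → Hadley: 5+12+3+9+16 = 45
Hadley → Maris → Grove → Larch → Oak → Hadley: 5+12+11+9+12 = 49
Hadley → Maris → Larch → Oak → Grove → Hadley: 5+18+9+3+14 = 49
Hadley → Maris → Larch → Grove → Oak → Hadley: 5+18+11+3+12 = 49
Hadley → Oak → Maris → Grove → Larch → Hadley: 12+11+12+11+16 = 62
Hadley → Oak → Maris → Larch → Grove → Hadley: 12+11+18+11+14 = 66
Hadley → Oak → Grove → Maris → Larch → Hadley: 12+3+12+18+16 = 61
Hadley → Oak → Larch → Maris → Grove → Hadley: 12+9+18+12+14 = 65
Hadley → Grove → Maris → Oak → Larch → Hadley: 14+12+11+9+16 = 62
Hadley → Grove → Oak → Maris → Larch → Hadley: 14+3+11+18+16 = 62
The minimum is 45.
One optimal route: Hadley → Maris → Grove → Oak → Larch → Hadley (or its reverse).

45 min — the shortest possible round trip.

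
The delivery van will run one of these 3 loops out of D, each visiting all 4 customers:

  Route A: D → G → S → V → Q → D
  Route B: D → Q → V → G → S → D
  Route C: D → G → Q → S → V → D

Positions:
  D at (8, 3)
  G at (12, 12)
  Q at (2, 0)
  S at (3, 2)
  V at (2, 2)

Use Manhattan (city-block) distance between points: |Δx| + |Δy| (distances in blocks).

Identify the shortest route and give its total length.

Route A: 13 + 19 + 1 + 2 + 9 = 44
Route B: 9 + 2 + 20 + 19 + 6 = 56
Route C: 13 + 22 + 3 + 1 + 7 = 46

44 blocks — Route A is the shortest.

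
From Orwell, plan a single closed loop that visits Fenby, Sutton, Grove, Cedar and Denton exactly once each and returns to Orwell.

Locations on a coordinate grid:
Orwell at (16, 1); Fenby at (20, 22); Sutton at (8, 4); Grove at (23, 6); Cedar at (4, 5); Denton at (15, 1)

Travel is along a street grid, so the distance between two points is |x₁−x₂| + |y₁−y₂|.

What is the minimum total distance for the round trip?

Minimum total distance: 80.

Orwell→Fenby→Sutton→Grove→Cedar→Denton→Orwell: 25+30+17+20+15+1 = 108
Orwell→Fenby→Sutton→Grove→Denton→Cedar→Orwell: 25+30+17+13+15+16 = 116
Orwell→Fenby→Sutton→Cedar→Grove→Denton→Orwell: 25+30+5+20+13+1 = 94
Orwell→Fenby→Sutton→Cedar→Denton→Grove→Orwell: 25+30+5+15+13+12 = 100
Orwell→Fenby→Sutton→Denton→Grove→Cedar→Orwell: 25+30+10+13+20+16 = 114
Orwell→Fenby→Sutton→Denton→Cedar→Grove→Orwell: 25+30+10+15+20+12 = 112
Orwell→Fenby→Grove→Sutton→Cedar→Denton→Orwell: 25+19+17+5+15+1 = 82
Orwell→Fenby→Grove→Sutton→Denton→Cedar→Orwell: 25+19+17+10+15+16 = 102
Orwell→Fenby→Grove→Cedar→Sutton→Denton→Orwell: 25+19+20+5+10+1 = 80
Orwell→Fenby→Grove→Cedar→Denton→Sutton→Orwell: 25+19+20+15+10+11 = 100
Orwell→Fenby→Grove→Denton→Sutton→Cedar→Orwell: 25+19+13+10+5+16 = 88
Orwell→Fenby→Grove→Denton→Cedar→Sutton→Orwell: 25+19+13+15+5+11 = 88
Orwell→Fenby→Cedar→Sutton→Grove→Denton→Orwell: 25+33+5+17+13+1 = 94
Orwell→Fenby→Cedar→Sutton→Denton→Grove→Orwell: 25+33+5+10+13+12 = 98
… (46 more)
The minimum is 80.
One optimal route: Orwell → Fenby → Grove → Cedar → Sutton → Denton → Orwell (or its reverse).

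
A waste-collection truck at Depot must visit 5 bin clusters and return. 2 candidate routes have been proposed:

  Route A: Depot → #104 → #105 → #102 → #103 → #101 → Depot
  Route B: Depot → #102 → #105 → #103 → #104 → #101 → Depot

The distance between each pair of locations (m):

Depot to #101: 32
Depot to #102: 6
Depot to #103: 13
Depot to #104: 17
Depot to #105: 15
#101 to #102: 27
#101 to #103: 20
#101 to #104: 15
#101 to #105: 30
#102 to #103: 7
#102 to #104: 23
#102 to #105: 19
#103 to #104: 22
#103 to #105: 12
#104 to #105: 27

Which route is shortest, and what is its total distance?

Shortest is Route B, total 106 m.

Route A: 17 + 27 + 19 + 7 + 20 + 32 = 122
Route B: 6 + 19 + 12 + 22 + 15 + 32 = 106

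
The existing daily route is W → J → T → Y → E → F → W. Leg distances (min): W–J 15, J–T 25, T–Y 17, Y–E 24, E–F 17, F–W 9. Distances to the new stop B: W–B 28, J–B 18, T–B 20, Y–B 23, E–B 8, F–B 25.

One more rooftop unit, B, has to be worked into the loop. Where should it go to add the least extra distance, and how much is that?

Minimum extra distance: 7 min, inserting B between Y and E.

Insertion cost between consecutive stops i–j is d(i,B) + d(B,j) − d(i,j):
  between W and J: 28 + 18 − 15 = 31
  between J and T: 18 + 20 − 25 = 13
  between T and Y: 20 + 23 − 17 = 26
  between Y and E: 23 + 8 − 24 = 7
  between E and F: 8 + 25 − 17 = 16
  between F and W: 25 + 28 − 9 = 44
Cheapest insertion is between Y and E, adding 7.
New total = 107 + 7 = 114.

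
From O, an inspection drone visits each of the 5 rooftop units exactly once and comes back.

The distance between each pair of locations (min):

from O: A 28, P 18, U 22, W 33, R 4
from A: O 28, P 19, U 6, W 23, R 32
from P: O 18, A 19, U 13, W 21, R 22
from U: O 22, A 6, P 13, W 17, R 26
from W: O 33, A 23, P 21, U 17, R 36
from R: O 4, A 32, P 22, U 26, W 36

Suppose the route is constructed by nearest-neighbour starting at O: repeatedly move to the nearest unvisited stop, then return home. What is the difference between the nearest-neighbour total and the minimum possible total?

The nearest-neighbour route is 3 min longer than optimal.

O: R=4, P=18, U=22, A=28, W=33 ⇒ R
R: P=22, U=26, A=32, W=36 ⇒ P
P: U=13, A=19, W=21 ⇒ U
U: A=6, W=17 ⇒ A
A: W=23 ⇒ W
NN route O → R → P → U → A → W → O costs 101.
Optimal: O → A → U → W → P → R → O costs 98 (by enumerating all 60 distinct tours).
Excess = 101 − 98 = 3.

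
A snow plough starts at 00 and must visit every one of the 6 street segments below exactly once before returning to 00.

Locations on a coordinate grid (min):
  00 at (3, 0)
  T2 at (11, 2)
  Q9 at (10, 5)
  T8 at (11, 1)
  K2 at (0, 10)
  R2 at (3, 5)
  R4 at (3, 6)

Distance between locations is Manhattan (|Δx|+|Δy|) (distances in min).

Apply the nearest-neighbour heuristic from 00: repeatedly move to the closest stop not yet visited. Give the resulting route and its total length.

From 00: distances to unvisited — R2=5, R4=6, T8=9, T2=10, Q9=12, K2=13. Nearest is R2 (5).
From R2: distances to unvisited — R4=1, Q9=7, K2=8, T2=11, T8=12. Nearest is R4 (1).
From R4: distances to unvisited — K2=7, Q9=8, T2=12, T8=13. Nearest is K2 (7).
From K2: distances to unvisited — Q9=15, T2=19, T8=20. Nearest is Q9 (15).
From Q9: distances to unvisited — T2=4, T8=5. Nearest is T2 (4).
From T2: distances to unvisited — T8=1. Nearest is T8 (1).
Return T8→00: 9.
Total = 5 + 1 + 7 + 15 + 4 + 1 + 9 = 42.

42 min along 00 → R2 → R4 → K2 → Q9 → T2 → T8 → 00.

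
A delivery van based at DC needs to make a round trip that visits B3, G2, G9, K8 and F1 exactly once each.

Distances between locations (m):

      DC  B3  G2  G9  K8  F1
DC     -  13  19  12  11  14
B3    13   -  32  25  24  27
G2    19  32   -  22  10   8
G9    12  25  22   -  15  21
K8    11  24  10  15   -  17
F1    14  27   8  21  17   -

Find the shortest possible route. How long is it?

Shortest round trip = 85 m.

DC → B3 → G2 → G9 → K8 → F1 → DC: 13+32+22+15+17+14 = 113
DC → B3 → G2 → G9 → F1 → K8 → DC: 13+32+22+21+17+11 = 116
DC → B3 → G2 → K8 → G9 → F1 → DC: 13+32+10+15+21+14 = 105
DC → B3 → G2 → K8 → F1 → G9 → DC: 13+32+10+17+21+12 = 105
DC → B3 → G2 → F1 → G9 → K8 → DC: 13+32+8+21+15+11 = 100
DC → B3 → G2 → F1 → K8 → G9 → DC: 13+32+8+17+15+12 = 97
DC → B3 → G9 → G2 → K8 → F1 → DC: 13+25+22+10+17+14 = 101
DC → B3 → G9 → G2 → F1 → K8 → DC: 13+25+22+8+17+11 = 96
DC → B3 → G9 → K8 → G2 → F1 → DC: 13+25+15+10+8+14 = 85
DC → B3 → G9 → K8 → F1 → G2 → DC: 13+25+15+17+8+19 = 97
DC → B3 → G9 → F1 → G2 → K8 → DC: 13+25+21+8+10+11 = 88
DC → B3 → G9 → F1 → K8 → G2 → DC: 13+25+21+17+10+19 = 105
DC → B3 → K8 → G2 → G9 → F1 → DC: 13+24+10+22+21+14 = 104
DC → B3 → K8 → G2 → F1 → G9 → DC: 13+24+10+8+21+12 = 88
… (46 more)
The minimum is 85.
One optimal route: DC → B3 → G9 → K8 → G2 → F1 → DC (or its reverse).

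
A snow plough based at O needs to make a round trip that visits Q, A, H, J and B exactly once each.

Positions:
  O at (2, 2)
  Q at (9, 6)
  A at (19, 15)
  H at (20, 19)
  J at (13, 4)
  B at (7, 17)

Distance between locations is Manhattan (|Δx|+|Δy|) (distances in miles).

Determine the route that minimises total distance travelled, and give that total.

Minimum total distance: 74 miles.

With 5 stops there are 5!/2 = 60 distinct round trips (a route and its reverse cost the same).
O→Q→A→H→J→B→O: 11+19+5+22+19+20 = 96
O→Q→A→H→B→J→O: 11+19+5+15+19+13 = 82
O→Q→A→J→H→B→O: 11+19+17+22+15+20 = 104
O→Q→A→J→B→H→O: 11+19+17+19+15+35 = 116
O→Q→A→B→H→J→O: 11+19+14+15+22+13 = 94
O→Q→A→B→J→H→O: 11+19+14+19+22+35 = 120
O→Q→H→A→J→B→O: 11+24+5+17+19+20 = 96
O→Q→H→A→B→J→O: 11+24+5+14+19+13 = 86
O→Q→H→J→A→B→O: 11+24+22+17+14+20 = 108
O→Q→H→J→B→A→O: 11+24+22+19+14+30 = 120
O→Q→H→B→A→J→O: 11+24+15+14+17+13 = 94
O→Q→H→B→J→A→O: 11+24+15+19+17+30 = 116
O→Q→J→A→H→B→O: 11+6+17+5+15+20 = 74
O→Q→J→A→B→H→O: 11+6+17+14+15+35 = 98
… (46 more)
The minimum is 74.
One optimal route: O → Q → J → A → H → B → O (or its reverse).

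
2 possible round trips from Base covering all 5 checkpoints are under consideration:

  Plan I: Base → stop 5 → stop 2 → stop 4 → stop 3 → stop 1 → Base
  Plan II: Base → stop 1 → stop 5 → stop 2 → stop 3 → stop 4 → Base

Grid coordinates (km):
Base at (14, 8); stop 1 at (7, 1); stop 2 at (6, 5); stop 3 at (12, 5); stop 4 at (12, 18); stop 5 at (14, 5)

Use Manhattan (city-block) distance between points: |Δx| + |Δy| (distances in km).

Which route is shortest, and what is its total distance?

64 km — Plan II is the shortest.

Plan I: 3 + 8 + 19 + 13 + 9 + 14 = 66
Plan II: 14 + 11 + 8 + 6 + 13 + 12 = 64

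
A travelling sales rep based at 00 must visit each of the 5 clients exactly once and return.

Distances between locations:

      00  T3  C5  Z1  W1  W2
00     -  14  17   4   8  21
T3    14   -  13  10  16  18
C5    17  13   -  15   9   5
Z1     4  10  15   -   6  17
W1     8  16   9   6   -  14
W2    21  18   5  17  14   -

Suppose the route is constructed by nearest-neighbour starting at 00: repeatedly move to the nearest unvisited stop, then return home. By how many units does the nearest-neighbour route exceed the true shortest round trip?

00: Z1=4, W1=8, T3=14, C5=17, W2=21 ⇒ Z1
Z1: W1=6, T3=10, C5=15, W2=17 ⇒ W1
W1: C5=9, W2=14, T3=16 ⇒ C5
C5: W2=5, T3=13 ⇒ W2
W2: T3=18 ⇒ T3
NN route 00 → Z1 → W1 → C5 → W2 → T3 → 00 costs 56.
Optimal: 00 → Z1 → T3 → C5 → W2 → W1 → 00 costs 54 (by enumerating all 60 distinct tours).
Excess = 56 − 54 = 2.

The nearest-neighbour route is 2 longer than optimal.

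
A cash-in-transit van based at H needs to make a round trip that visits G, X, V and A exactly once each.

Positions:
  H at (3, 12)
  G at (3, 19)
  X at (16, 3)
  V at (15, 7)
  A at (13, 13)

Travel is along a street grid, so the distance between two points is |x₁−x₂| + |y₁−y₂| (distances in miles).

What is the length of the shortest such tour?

With 4 stops there are 4!/2 = 12 distinct round trips (a route and its reverse cost the same).
H→G→X→V→A→H: 7+29+5+8+11 = 60
H→G→X→A→V→H: 7+29+13+8+17 = 74
H→G→V→X→A→H: 7+24+5+13+11 = 60
H→G→V→A→X→H: 7+24+8+13+22 = 74
H→G→A→X→V→H: 7+16+13+5+17 = 58
H→G→A→V→X→H: 7+16+8+5+22 = 58
H→X→G→V→A→H: 22+29+24+8+11 = 94
H→X→G→A→V→H: 22+29+16+8+17 = 92
H→X→V→G→A→H: 22+5+24+16+11 = 78
H→X→A→G→V→H: 22+13+16+24+17 = 92
H→V→G→X→A→H: 17+24+29+13+11 = 94
H→V→X→G→A→H: 17+5+29+16+11 = 78
The minimum is 58.
One optimal route: H → G → A → X → V → H (or its reverse).

Minimum total distance: 58 miles.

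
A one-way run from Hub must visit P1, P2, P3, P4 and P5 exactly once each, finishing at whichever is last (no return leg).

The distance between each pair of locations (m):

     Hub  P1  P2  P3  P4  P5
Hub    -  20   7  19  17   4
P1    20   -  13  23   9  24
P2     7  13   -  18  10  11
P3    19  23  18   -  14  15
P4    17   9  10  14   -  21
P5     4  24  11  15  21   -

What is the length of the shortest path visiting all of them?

There are 5! = 120 possible orderings.
Hub - P1 - P2 - P3 - P4 - P5: 20+13+18+14+21 = 86
Hub - P1 - P2 - P3 - P5 - P4: 20+13+18+15+21 = 87
Hub - P1 - P2 - P4 - P3 - P5: 20+13+10+14+15 = 72
Hub - P1 - P2 - P4 - P5 - P3: 20+13+10+21+15 = 79
Hub - P1 - P2 - P5 - P3 - P4: 20+13+11+15+14 = 73
Hub - P1 - P2 - P5 - P4 - P3: 20+13+11+21+14 = 79
Hub - P1 - P3 - P2 - P4 - P5: 20+23+18+10+21 = 92
Hub - P1 - P3 - P2 - P5 - P4: 20+23+18+11+21 = 93
Hub - P1 - P3 - P4 - P2 - P5: 20+23+14+10+11 = 78
Hub - P1 - P3 - P4 - P5 - P2: 20+23+14+21+11 = 89
Hub - P1 - P3 - P5 - P2 - P4: 20+23+15+11+10 = 79
Hub - P1 - P3 - P5 - P4 - P2: 20+23+15+21+10 = 89
Hub - P1 - P4 - P2 - P3 - P5: 20+9+10+18+15 = 72
Hub - P1 - P4 - P2 - P5 - P3: 20+9+10+11+15 = 65
… (106 more)
Hub - P5 - P2 - P1 - P4 - P3: 4+11+13+9+14 = 51  ← best
The minimum is 51.
One shortest path: Hub → P5 → P2 → P1 → P4 → P3.

Minimum one-way distance = 51 m.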